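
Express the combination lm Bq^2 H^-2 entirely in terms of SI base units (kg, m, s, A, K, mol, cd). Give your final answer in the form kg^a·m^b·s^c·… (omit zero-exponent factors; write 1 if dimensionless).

kg⁻²·m⁻⁴·s²·A⁴·cd

lm = cd·sr = cd (luminous flux; sr is dimensionless).
Bq = 1/s = s⁻¹ (activity is decays per second).
So Bq² = s⁻².
H = Wb/A (inductance = flux per current),
    = kg·m²·s⁻²·A⁻².
So H⁻² = kg⁻²·m⁻⁴·s⁴·A⁴.
Combining: lm·Bq²·H⁻² = cd · s⁻² · (kg⁻²·m⁻⁴·s⁴·A⁴) = kg⁻²·m⁻⁴·s²·A⁴·cd.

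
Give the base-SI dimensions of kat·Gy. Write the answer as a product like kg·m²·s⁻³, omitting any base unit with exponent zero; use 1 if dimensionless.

m²·s⁻³·mol

kat = mol/s = s⁻¹·mol (catalytic activity).
Gy = J/kg (absorbed dose = energy per mass),
    = m²·s⁻².
Combining: kat·Gy = (s⁻¹·mol) · (m²·s⁻²) = m²·s⁻³·mol.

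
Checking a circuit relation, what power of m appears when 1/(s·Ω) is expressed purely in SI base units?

Ω = V/A (resistance = voltage per current),
    = kg·m²·s⁻³·A⁻².
So Ω⁻¹ = kg⁻¹·m⁻²·s³·A².
Combining: s⁻¹·Ω⁻¹ = s⁻¹ · (kg⁻¹·m⁻²·s³·A²) = kg⁻¹·m⁻²·s²·A².
The exponent of m is -2.

-2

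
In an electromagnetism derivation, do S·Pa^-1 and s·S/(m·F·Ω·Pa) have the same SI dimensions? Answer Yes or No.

Left side:
  S = 1/Ω (conductance is reciprocal resistance),
      = kg⁻¹·m⁻²·s³·A².
  Pa = N/m² (pressure = force per area),
      = kg·m⁻¹·s⁻².
  So Pa⁻¹ = kg⁻¹·m·s².
  Combining: S·Pa⁻¹ = (kg⁻¹·m⁻²·s³·A²) · (kg⁻¹·m·s²) = kg⁻²·m⁻¹·s⁵·A².
Right side:
  F = kg⁻¹·m⁻²·s⁴·A².
  So F⁻¹ = kg·m²·s⁻⁴·A⁻².
  Ω = kg·m²·s⁻³·A⁻².
  So Ω⁻¹ = kg⁻¹·m⁻²·s³·A².
  S = kg⁻¹·m⁻²·s³·A².
  Pa = kg·m⁻¹·s⁻².
  So Pa⁻¹ = kg⁻¹·m·s².
  Combining: m⁻¹·F⁻¹·s·Ω⁻¹·S·Pa⁻¹ = m⁻¹ · (kg·m²·s⁻⁴·A⁻²) · s · (kg⁻¹·m⁻²·s³·A²) · (kg⁻¹·m⁻²·s³·A²) · (kg⁻¹·m·s²) = kg⁻²·m⁻²·s⁵·A².
Left is kg⁻²·m⁻¹·s⁵·A²; right is kg⁻²·m⁻²·s⁵·A² — different.

No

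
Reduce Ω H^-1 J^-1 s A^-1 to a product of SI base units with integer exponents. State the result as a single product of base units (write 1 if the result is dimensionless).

kg⁻¹·m⁻²·s²·A⁻¹

Ω = V/A (resistance = voltage per current),
    = kg·m²·s⁻³·A⁻².
H = Wb/A (inductance = flux per current),
    = kg·m²·s⁻²·A⁻².
So H⁻¹ = kg⁻¹·m⁻²·s²·A².
J = N·m (work = force × distance),
    = kg·m²·s⁻².
So J⁻¹ = kg⁻¹·m⁻²·s².
Combining: Ω·H⁻¹·J⁻¹·s·A⁻¹ = (kg·m²·s⁻³·A⁻²) · (kg⁻¹·m⁻²·s²·A²) · (kg⁻¹·m⁻²·s²) · s · A⁻¹ = kg⁻¹·m⁻²·s²·A⁻¹.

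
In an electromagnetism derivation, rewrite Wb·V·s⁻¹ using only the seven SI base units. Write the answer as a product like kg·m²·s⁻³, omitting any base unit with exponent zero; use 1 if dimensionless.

Wb = V·s (flux: a volt is a weber per second),
    = kg·m²·s⁻²·A⁻¹.
V = W/A (potential = power per current),
    = kg·m²·s⁻³·A⁻¹.
Combining: Wb·V·s⁻¹ = (kg·m²·s⁻²·A⁻¹) · (kg·m²·s⁻³·A⁻¹) · s⁻¹ = kg²·m⁴·s⁻⁶·A⁻².

kg²·m⁴·s⁻⁶·A⁻²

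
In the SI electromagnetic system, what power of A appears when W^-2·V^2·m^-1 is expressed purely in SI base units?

W = kg·m²·s⁻³.
So W⁻² = kg⁻²·m⁻⁴·s⁶.
V = kg·m²·s⁻³·A⁻¹.
So V² = kg²·m⁴·s⁻⁶·A⁻².
Combining: W⁻²·V²·m⁻¹ = (kg⁻²·m⁻⁴·s⁶) · (kg²·m⁴·s⁻⁶·A⁻²) · m⁻¹ = m⁻¹·A⁻².
The exponent of A is -2.

-2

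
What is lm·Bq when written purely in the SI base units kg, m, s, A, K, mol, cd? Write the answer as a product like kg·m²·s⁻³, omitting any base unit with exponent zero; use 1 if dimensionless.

lm = cd.
Bq = s⁻¹.
Combining: lm·Bq = cd · s⁻¹ = s⁻¹·cd.

s⁻¹·cd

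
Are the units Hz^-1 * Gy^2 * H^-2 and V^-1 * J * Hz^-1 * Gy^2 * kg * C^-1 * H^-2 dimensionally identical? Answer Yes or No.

No

Left side:
  Hz = s⁻¹.
  So Hz⁻¹ = s.
  Gy = m²·s⁻².
  So Gy² = m⁴·s⁻⁴.
  H = kg·m²·s⁻²·A⁻².
  So H⁻² = kg⁻²·m⁻⁴·s⁴·A⁴.
  Combining: Hz⁻¹·Gy²·H⁻² = s · (m⁴·s⁻⁴) · (kg⁻²·m⁻⁴·s⁴·A⁴) = kg⁻²·s·A⁴.
Right side:
  V = W/A (potential = power per current),
      = kg·m²·s⁻³·A⁻¹.
  So V⁻¹ = kg⁻¹·m⁻²·s³·A.
  J = N·m (work = force × distance),
      = kg·m²·s⁻².
  Hz = 1/s = s⁻¹ (frequency is cycles per second).
  So Hz⁻¹ = s.
  Gy = J/kg (absorbed dose = energy per mass),
      = m²·s⁻².
  So Gy² = m⁴·s⁻⁴.
  C = A·s = s·A (charge = current × time).
  So C⁻¹ = s⁻¹·A⁻¹.
  H = Wb/A (inductance = flux per current),
      = kg·m²·s⁻²·A⁻².
  So H⁻² = kg⁻²·m⁻⁴·s⁴·A⁴.
  Combining: V⁻¹·J·Hz⁻¹·Gy²·kg·C⁻¹·H⁻² = (kg⁻¹·m⁻²·s³·A) · (kg·m²·s⁻²) · s · (m⁴·s⁻⁴) · kg · (s⁻¹·A⁻¹) · (kg⁻²·m⁻⁴·s⁴·A⁴) = kg⁻¹·s·A⁴.
Left is kg⁻²·s·A⁴; right is kg⁻¹·s·A⁴ — different.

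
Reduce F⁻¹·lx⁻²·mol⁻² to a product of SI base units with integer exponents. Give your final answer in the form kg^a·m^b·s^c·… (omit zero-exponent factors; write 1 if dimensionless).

F = kg⁻¹·m⁻²·s⁴·A².
So F⁻¹ = kg·m²·s⁻⁴·A⁻².
lx = m⁻²·cd.
So lx⁻² = m⁴·cd⁻².
Combining: F⁻¹·lx⁻²·mol⁻² = (kg·m²·s⁻⁴·A⁻²) · (m⁴·cd⁻²) · mol⁻² = kg·m⁶·s⁻⁴·A⁻²·mol⁻²·cd⁻².

kg·m⁶·s⁻⁴·A⁻²·mol⁻²·cd⁻²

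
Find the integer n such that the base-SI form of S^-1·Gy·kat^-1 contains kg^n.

1

S = 1/Ω (conductance is reciprocal resistance),
    = kg⁻¹·m⁻²·s³·A².
So S⁻¹ = kg·m²·s⁻³·A⁻².
Gy = J/kg (absorbed dose = energy per mass),
    = m²·s⁻².
kat = mol/s = s⁻¹·mol (catalytic activity).
So kat⁻¹ = s·mol⁻¹.
Combining: S⁻¹·Gy·kat⁻¹ = (kg·m²·s⁻³·A⁻²) · (m²·s⁻²) · (s·mol⁻¹) = kg·m⁴·s⁻⁴·A⁻²·mol⁻¹.
The exponent of kg is 1.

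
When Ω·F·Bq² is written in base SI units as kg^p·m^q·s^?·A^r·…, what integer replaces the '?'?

-1

Ω = V/A (resistance = voltage per current),
    = kg·m²·s⁻³·A⁻².
F = C/V (capacitance = charge per voltage),
    = A·s/(kg·m²·s⁻³·A⁻¹) (substituting C and V),
    = kg⁻¹·m⁻²·s⁴·A².
Bq = 1/s = s⁻¹ (activity is decays per second).
So Bq² = s⁻².
Combining: Ω·F·Bq² = (kg·m²·s⁻³·A⁻²) · (kg⁻¹·m⁻²·s⁴·A²) · s⁻² = s⁻¹.
The exponent of s is -1.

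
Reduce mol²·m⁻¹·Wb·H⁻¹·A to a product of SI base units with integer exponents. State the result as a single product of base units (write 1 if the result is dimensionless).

Wb = V·s (flux: a volt is a weber per second),
    = kg·m²·s⁻²·A⁻¹.
H = Wb/A (inductance = flux per current),
    = kg·m²·s⁻²·A⁻².
So H⁻¹ = kg⁻¹·m⁻²·s²·A².
Combining: mol²·m⁻¹·Wb·H⁻¹·A = mol² · m⁻¹ · (kg·m²·s⁻²·A⁻¹) · (kg⁻¹·m⁻²·s²·A²) · A = m⁻¹·A²·mol².

m⁻¹·A²·mol²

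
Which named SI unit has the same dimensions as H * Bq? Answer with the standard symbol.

H = kg·m²·s⁻²·A⁻².
Bq = s⁻¹.
Combining: H·Bq = (kg·m²·s⁻²·A⁻²) · s⁻¹ = kg·m²·s⁻³·A⁻².
kg·m²·s⁻³·A⁻² is the base-SI form of the ohm.

Ω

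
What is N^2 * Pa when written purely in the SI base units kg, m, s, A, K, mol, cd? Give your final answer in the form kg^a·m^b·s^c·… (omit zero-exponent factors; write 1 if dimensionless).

N = kg·m·s⁻².
So N² = kg²·m²·s⁻⁴.
Pa = kg·m⁻¹·s⁻².
Combining: N²·Pa = (kg²·m²·s⁻⁴) · (kg·m⁻¹·s⁻²) = kg³·m·s⁻⁶.

kg³·m·s⁻⁶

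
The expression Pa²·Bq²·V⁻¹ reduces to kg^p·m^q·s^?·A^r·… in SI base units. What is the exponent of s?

Pa = N/m² (pressure = force per area),
    = kg·m⁻¹·s⁻².
So Pa² = kg²·m⁻²·s⁻⁴.
Bq = 1/s = s⁻¹ (activity is decays per second).
So Bq² = s⁻².
V = W/A (potential = power per current),
    = kg·m²·s⁻³·A⁻¹.
So V⁻¹ = kg⁻¹·m⁻²·s³·A.
Combining: Pa²·Bq²·V⁻¹ = (kg²·m⁻²·s⁻⁴) · s⁻² · (kg⁻¹·m⁻²·s³·A) = kg·m⁻⁴·s⁻³·A.
The exponent of s is -3.

-3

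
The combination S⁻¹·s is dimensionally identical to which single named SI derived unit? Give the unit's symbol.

S = 1/Ω (conductance is reciprocal resistance),
    = kg⁻¹·m⁻²·s³·A².
So S⁻¹ = kg·m²·s⁻³·A⁻².
Combining: S⁻¹·s = (kg·m²·s⁻³·A⁻²) · s = kg·m²·s⁻²·A⁻².
kg·m²·s⁻²·A⁻² is the base-SI form of the henry.

H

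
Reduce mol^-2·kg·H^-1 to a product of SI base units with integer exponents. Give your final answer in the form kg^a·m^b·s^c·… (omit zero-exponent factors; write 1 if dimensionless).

m⁻²·s²·A²·mol⁻²

H = kg·m²·s⁻²·A⁻².
So H⁻¹ = kg⁻¹·m⁻²·s²·A².
Combining: mol⁻²·kg·H⁻¹ = mol⁻² · kg · (kg⁻¹·m⁻²·s²·A²) = m⁻²·s²·A²·mol⁻².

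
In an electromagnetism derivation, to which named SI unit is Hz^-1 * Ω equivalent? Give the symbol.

H

Hz = 1/s = s⁻¹ (frequency is cycles per second).
So Hz⁻¹ = s.
Ω = V/A (resistance = voltage per current),
    = kg·m²·s⁻³·A⁻².
Combining: Hz⁻¹·Ω = s · (kg·m²·s⁻³·A⁻²) = kg·m²·s⁻²·A⁻².
kg·m²·s⁻²·A⁻² is the base-SI form of the henry.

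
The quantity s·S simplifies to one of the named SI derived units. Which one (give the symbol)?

S = 1/Ω (conductance is reciprocal resistance),
    = kg⁻¹·m⁻²·s³·A².
Combining: s·S = s · (kg⁻¹·m⁻²·s³·A²) = kg⁻¹·m⁻²·s⁴·A².
kg⁻¹·m⁻²·s⁴·A² is the base-SI form of the farad.

F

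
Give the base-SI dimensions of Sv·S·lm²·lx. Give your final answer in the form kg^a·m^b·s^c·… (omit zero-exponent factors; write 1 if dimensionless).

kg⁻¹·m⁻²·s·A²·cd³

Sv = J/kg (equivalent dose = energy per mass),
    = m²·s⁻².
S = 1/Ω (conductance is reciprocal resistance),
    = kg⁻¹·m⁻²·s³·A².
lm = cd·sr = cd (luminous flux; sr is dimensionless).
So lm² = cd².
lx = lm/m² (illuminance = luminous flux per area),
    = m⁻²·cd.
Combining: Sv·S·lm²·lx = (m²·s⁻²) · (kg⁻¹·m⁻²·s³·A²) · cd² · (m⁻²·cd) = kg⁻¹·m⁻²·s·A²·cd³.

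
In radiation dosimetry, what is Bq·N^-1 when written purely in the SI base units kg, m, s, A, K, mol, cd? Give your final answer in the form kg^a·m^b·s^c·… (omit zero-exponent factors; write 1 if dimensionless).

kg⁻¹·m⁻¹·s

Bq = 1/s = s⁻¹ (activity is decays per second).
N = kg·m/s² = kg·m·s⁻² (force = mass × acceleration).
So N⁻¹ = kg⁻¹·m⁻¹·s².
Combining: Bq·N⁻¹ = s⁻¹ · (kg⁻¹·m⁻¹·s²) = kg⁻¹·m⁻¹·s.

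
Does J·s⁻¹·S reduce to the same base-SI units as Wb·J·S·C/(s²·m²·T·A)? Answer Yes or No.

Yes

Left side:
  J = kg·m²·s⁻².
  S = kg⁻¹·m⁻²·s³·A².
  Combining: J·s⁻¹·S = (kg·m²·s⁻²) · s⁻¹ · (kg⁻¹·m⁻²·s³·A²) = A².
Right side:
  Wb = V·s (flux: a volt is a weber per second),
      = kg·m²·s⁻²·A⁻¹.
  J = N·m (work = force × distance),
      = kg·m²·s⁻².
  S = 1/Ω (conductance is reciprocal resistance),
      = kg⁻¹·m⁻²·s³·A².
  C = A·s = s·A (charge = current × time).
  T = Wb/m² (flux density = flux per area),
      = kg·s⁻²·A⁻¹.
  So T⁻¹ = kg⁻¹·s²·A.
  Combining: s⁻²·Wb·J·S·C·m⁻²·T⁻¹·A⁻¹ = s⁻² · (kg·m²·s⁻²·A⁻¹) · (kg·m²·s⁻²) · (kg⁻¹·m⁻²·s³·A²) · (s·A) · m⁻² · (kg⁻¹·s²·A) · A⁻¹ = A².
Both reduce to A².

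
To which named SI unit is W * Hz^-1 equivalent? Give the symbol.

J

W = J/s (power = energy per time),
    = kg·m²·s⁻³.
Hz = 1/s = s⁻¹ (frequency is cycles per second).
So Hz⁻¹ = s.
Combining: W·Hz⁻¹ = (kg·m²·s⁻³) · s = kg·m²·s⁻².
kg·m²·s⁻² is the base-SI form of the joule.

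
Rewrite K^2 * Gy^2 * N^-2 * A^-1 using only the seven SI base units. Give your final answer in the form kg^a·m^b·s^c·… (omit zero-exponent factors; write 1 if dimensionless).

kg⁻²·m²·A⁻¹·K²

Gy = J/kg (absorbed dose = energy per mass),
    = m²·s⁻².
So Gy² = m⁴·s⁻⁴.
N = kg·m/s² = kg·m·s⁻² (force = mass × acceleration).
So N⁻² = kg⁻²·m⁻²·s⁴.
Combining: K²·Gy²·N⁻²·A⁻¹ = K² · (m⁴·s⁻⁴) · (kg⁻²·m⁻²·s⁴) · A⁻¹ = kg⁻²·m²·A⁻¹·K².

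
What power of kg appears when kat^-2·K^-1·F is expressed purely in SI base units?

-1

kat = mol/s = s⁻¹·mol (catalytic activity).
So kat⁻² = s²·mol⁻².
F = C/V (capacitance = charge per voltage),
    = A·s/(kg·m²·s⁻³·A⁻¹) (substituting C and V),
    = kg⁻¹·m⁻²·s⁴·A².
Combining: kat⁻²·K⁻¹·F = (s²·mol⁻²) · K⁻¹ · (kg⁻¹·m⁻²·s⁴·A²) = kg⁻¹·m⁻²·s⁶·A²·K⁻¹·mol⁻².
The exponent of kg is -1.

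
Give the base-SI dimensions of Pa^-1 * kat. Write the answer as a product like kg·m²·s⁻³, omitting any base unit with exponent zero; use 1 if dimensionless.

Pa = kg·m⁻¹·s⁻².
So Pa⁻¹ = kg⁻¹·m·s².
kat = s⁻¹·mol.
Combining: Pa⁻¹·kat = (kg⁻¹·m·s²) · (s⁻¹·mol) = kg⁻¹·m·s·mol.

kg⁻¹·m·s·mol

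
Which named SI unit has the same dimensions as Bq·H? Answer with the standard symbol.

Bq = 1/s = s⁻¹ (activity is decays per second).
H = Wb/A (inductance = flux per current),
    = kg·m²·s⁻²·A⁻².
Combining: Bq·H = s⁻¹ · (kg·m²·s⁻²·A⁻²) = kg·m²·s⁻³·A⁻².
kg·m²·s⁻³·A⁻² is the base-SI form of the ohm.

Ω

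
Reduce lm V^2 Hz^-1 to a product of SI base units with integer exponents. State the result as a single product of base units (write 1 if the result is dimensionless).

lm = cd·sr = cd (luminous flux; sr is dimensionless).
V = W/A (potential = power per current),
    = kg·m²·s⁻³·A⁻¹.
So V² = kg²·m⁴·s⁻⁶·A⁻².
Hz = 1/s = s⁻¹ (frequency is cycles per second).
So Hz⁻¹ = s.
Combining: lm·V²·Hz⁻¹ = cd · (kg²·m⁴·s⁻⁶·A⁻²) · s = kg²·m⁴·s⁻⁵·A⁻²·cd.

kg²·m⁴·s⁻⁵·A⁻²·cd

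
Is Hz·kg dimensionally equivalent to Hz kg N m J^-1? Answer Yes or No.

Left side:
  Hz = 1/s = s⁻¹ (frequency is cycles per second).
  Combining: Hz·kg = s⁻¹ · kg = kg·s⁻¹.
Right side:
  Hz = 1/s = s⁻¹ (frequency is cycles per second).
  N = kg·m/s² = kg·m·s⁻² (force = mass × acceleration).
  J = N·m (work = force × distance),
      = kg·m²·s⁻².
  So J⁻¹ = kg⁻¹·m⁻²·s².
  Combining: Hz·kg·N·m·J⁻¹ = s⁻¹ · kg · (kg·m·s⁻²) · m · (kg⁻¹·m⁻²·s²) = kg·s⁻¹.
Both reduce to kg·s⁻¹.

Yes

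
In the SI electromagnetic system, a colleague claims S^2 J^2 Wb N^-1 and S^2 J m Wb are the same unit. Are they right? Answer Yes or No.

Yes

Left side:
  S = kg⁻¹·m⁻²·s³·A².
  So S² = kg⁻²·m⁻⁴·s⁶·A⁴.
  J = kg·m²·s⁻².
  So J² = kg²·m⁴·s⁻⁴.
  Wb = kg·m²·s⁻²·A⁻¹.
  N = kg·m·s⁻².
  So N⁻¹ = kg⁻¹·m⁻¹·s².
  Combining: S²·J²·Wb·N⁻¹ = (kg⁻²·m⁻⁴·s⁶·A⁴) · (kg²·m⁴·s⁻⁴) · (kg·m²·s⁻²·A⁻¹) · (kg⁻¹·m⁻¹·s²) = m·s²·A³.
Right side:
  S = 1/Ω (conductance is reciprocal resistance),
      = kg⁻¹·m⁻²·s³·A².
  So S² = kg⁻²·m⁻⁴·s⁶·A⁴.
  J = N·m (work = force × distance),
      = kg·m²·s⁻².
  Wb = V·s (flux: a volt is a weber per second),
      = kg·m²·s⁻²·A⁻¹.
  Combining: S²·J·m·Wb = (kg⁻²·m⁻⁴·s⁶·A⁴) · (kg·m²·s⁻²) · m · (kg·m²·s⁻²·A⁻¹) = m·s²·A³.
Both reduce to m·s²·A³.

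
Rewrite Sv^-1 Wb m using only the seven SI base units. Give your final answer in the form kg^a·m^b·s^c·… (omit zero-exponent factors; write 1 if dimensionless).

Sv = m²·s⁻².
So Sv⁻¹ = m⁻²·s².
Wb = kg·m²·s⁻²·A⁻¹.
Combining: Sv⁻¹·Wb·m = (m⁻²·s²) · (kg·m²·s⁻²·A⁻¹) · m = kg·m·A⁻¹.

kg·m·A⁻¹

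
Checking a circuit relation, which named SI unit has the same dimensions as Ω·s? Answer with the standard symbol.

Ω = kg·m²·s⁻³·A⁻².
Combining: Ω·s = (kg·m²·s⁻³·A⁻²) · s = kg·m²·s⁻²·A⁻².
kg·m²·s⁻²·A⁻² is the base-SI form of the henry.

H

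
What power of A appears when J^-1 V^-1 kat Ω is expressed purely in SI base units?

-1

J = N·m (work = force × distance),
    = kg·m²·s⁻².
So J⁻¹ = kg⁻¹·m⁻²·s².
V = W/A (potential = power per current),
    = kg·m²·s⁻³·A⁻¹.
So V⁻¹ = kg⁻¹·m⁻²·s³·A.
kat = mol/s = s⁻¹·mol (catalytic activity).
Ω = V/A (resistance = voltage per current),
    = kg·m²·s⁻³·A⁻².
Combining: J⁻¹·V⁻¹·kat·Ω = (kg⁻¹·m⁻²·s²) · (kg⁻¹·m⁻²·s³·A) · (s⁻¹·mol) · (kg·m²·s⁻³·A⁻²) = kg⁻¹·m⁻²·s·A⁻¹·mol.
The exponent of A is -1.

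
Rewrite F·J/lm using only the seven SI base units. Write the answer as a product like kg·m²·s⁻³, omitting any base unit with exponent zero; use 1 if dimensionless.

F = C/V (capacitance = charge per voltage),
    = A·s/(kg·m²·s⁻³·A⁻¹) (substituting C and V),
    = kg⁻¹·m⁻²·s⁴·A².
lm = cd·sr = cd (luminous flux; sr is dimensionless).
So lm⁻¹ = cd⁻¹.
J = N·m (work = force × distance),
    = kg·m²·s⁻².
Combining: F·lm⁻¹·J = (kg⁻¹·m⁻²·s⁴·A²) · cd⁻¹ · (kg·m²·s⁻²) = s²·A²·cd⁻¹.

s²·A²·cd⁻¹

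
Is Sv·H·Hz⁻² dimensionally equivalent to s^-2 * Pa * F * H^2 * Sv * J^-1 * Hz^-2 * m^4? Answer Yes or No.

No

Left side:
  Sv = m²·s⁻².
  H = kg·m²·s⁻²·A⁻².
  Hz = s⁻¹.
  So Hz⁻² = s².
  Combining: Sv·H·Hz⁻² = (m²·s⁻²) · (kg·m²·s⁻²·A⁻²) · s² = kg·m⁴·s⁻²·A⁻².
Right side:
  Pa = N/m² (pressure = force per area),
      = kg·m⁻¹·s⁻².
  F = C/V (capacitance = charge per voltage),
      = A·s/(kg·m²·s⁻³·A⁻¹) (substituting C and V),
      = kg⁻¹·m⁻²·s⁴·A².
  H = Wb/A (inductance = flux per current),
      = kg·m²·s⁻²·A⁻².
  So H² = kg²·m⁴·s⁻⁴·A⁻⁴.
  Sv = J/kg (equivalent dose = energy per mass),
      = m²·s⁻².
  J = N·m (work = force × distance),
      = kg·m²·s⁻².
  So J⁻¹ = kg⁻¹·m⁻²·s².
  Hz = 1/s = s⁻¹ (frequency is cycles per second).
  So Hz⁻² = s².
  Combining: s⁻²·Pa·F·H²·Sv·J⁻¹·Hz⁻²·m⁴ = s⁻² · (kg·m⁻¹·s⁻²) · (kg⁻¹·m⁻²·s⁴·A²) · (kg²·m⁴·s⁻⁴·A⁻⁴) · (m²·s⁻²) · (kg⁻¹·m⁻²·s²) · s² · m⁴ = kg·m⁵·s⁻²·A⁻².
Left is kg·m⁴·s⁻²·A⁻²; right is kg·m⁵·s⁻²·A⁻² — different.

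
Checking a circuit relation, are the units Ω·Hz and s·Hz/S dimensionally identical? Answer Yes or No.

No

Left side:
  Ω = V/A (resistance = voltage per current),
      = kg·m²·s⁻³·A⁻².
  Hz = 1/s = s⁻¹ (frequency is cycles per second).
  Combining: Ω·Hz = (kg·m²·s⁻³·A⁻²) · s⁻¹ = kg·m²·s⁻⁴·A⁻².
Right side:
  S = 1/Ω (conductance is reciprocal resistance),
      = kg⁻¹·m⁻²·s³·A².
  So S⁻¹ = kg·m²·s⁻³·A⁻².
  Hz = 1/s = s⁻¹ (frequency is cycles per second).
  Combining: s·S⁻¹·Hz = s · (kg·m²·s⁻³·A⁻²) · s⁻¹ = kg·m²·s⁻³·A⁻².
Left is kg·m²·s⁻⁴·A⁻²; right is kg·m²·s⁻³·A⁻² — different.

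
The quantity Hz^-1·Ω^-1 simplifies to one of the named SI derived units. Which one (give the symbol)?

Hz = 1/s = s⁻¹ (frequency is cycles per second).
So Hz⁻¹ = s.
Ω = V/A (resistance = voltage per current),
    = kg·m²·s⁻³·A⁻².
So Ω⁻¹ = kg⁻¹·m⁻²·s³·A².
Combining: Hz⁻¹·Ω⁻¹ = s · (kg⁻¹·m⁻²·s³·A²) = kg⁻¹·m⁻²·s⁴·A².
kg⁻¹·m⁻²·s⁴·A² is the base-SI form of the farad.

F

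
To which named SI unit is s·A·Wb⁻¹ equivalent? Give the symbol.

S

Wb = kg·m²·s⁻²·A⁻¹.
So Wb⁻¹ = kg⁻¹·m⁻²·s²·A.
Combining: s·A·Wb⁻¹ = s · A · (kg⁻¹·m⁻²·s²·A) = kg⁻¹·m⁻²·s³·A².
kg⁻¹·m⁻²·s³·A² is the base-SI form of the siemens.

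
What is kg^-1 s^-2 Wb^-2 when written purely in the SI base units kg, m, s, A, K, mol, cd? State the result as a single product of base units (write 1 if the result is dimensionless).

Wb = V·s (flux: a volt is a weber per second),
    = kg·m²·s⁻²·A⁻¹.
So Wb⁻² = kg⁻²·m⁻⁴·s⁴·A².
Combining: kg⁻¹·s⁻²·Wb⁻² = kg⁻¹ · s⁻² · (kg⁻²·m⁻⁴·s⁴·A²) = kg⁻³·m⁻⁴·s²·A².

kg⁻³·m⁻⁴·s²·A²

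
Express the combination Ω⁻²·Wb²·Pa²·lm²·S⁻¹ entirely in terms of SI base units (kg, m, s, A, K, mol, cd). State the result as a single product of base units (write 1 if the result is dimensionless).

kg³·s⁻⁵·cd²

Ω = V/A (resistance = voltage per current),
    = kg·m²·s⁻³·A⁻².
So Ω⁻² = kg⁻²·m⁻⁴·s⁶·A⁴.
Wb = V·s (flux: a volt is a weber per second),
    = kg·m²·s⁻²·A⁻¹.
So Wb² = kg²·m⁴·s⁻⁴·A⁻².
Pa = N/m² (pressure = force per area),
    = kg·m⁻¹·s⁻².
So Pa² = kg²·m⁻²·s⁻⁴.
lm = cd·sr = cd (luminous flux; sr is dimensionless).
So lm² = cd².
S = 1/Ω (conductance is reciprocal resistance),
    = kg⁻¹·m⁻²·s³·A².
So S⁻¹ = kg·m²·s⁻³·A⁻².
Combining: Ω⁻²·Wb²·Pa²·lm²·S⁻¹ = (kg⁻²·m⁻⁴·s⁶·A⁴) · (kg²·m⁴·s⁻⁴·A⁻²) · (kg²·m⁻²·s⁻⁴) · cd² · (kg·m²·s⁻³·A⁻²) = kg³·s⁻⁵·cd².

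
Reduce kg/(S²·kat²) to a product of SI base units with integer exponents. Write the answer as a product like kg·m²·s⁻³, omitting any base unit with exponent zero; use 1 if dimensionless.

kg³·m⁴·s⁻⁴·A⁻⁴·mol⁻²

S = 1/Ω (conductance is reciprocal resistance),
    = kg⁻¹·m⁻²·s³·A².
So S⁻² = kg²·m⁴·s⁻⁶·A⁻⁴.
kat = mol/s = s⁻¹·mol (catalytic activity).
So kat⁻² = s²·mol⁻².
Combining: kg·S⁻²·kat⁻² = kg · (kg²·m⁴·s⁻⁶·A⁻⁴) · (s²·mol⁻²) = kg³·m⁴·s⁻⁴·A⁻⁴·mol⁻².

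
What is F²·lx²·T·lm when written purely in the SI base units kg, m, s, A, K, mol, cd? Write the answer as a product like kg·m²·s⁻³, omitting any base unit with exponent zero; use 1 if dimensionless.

F = kg⁻¹·m⁻²·s⁴·A².
So F² = kg⁻²·m⁻⁴·s⁸·A⁴.
lx = m⁻²·cd.
So lx² = m⁻⁴·cd².
T = kg·s⁻²·A⁻¹.
lm = cd.
Combining: F²·lx²·T·lm = (kg⁻²·m⁻⁴·s⁸·A⁴) · (m⁻⁴·cd²) · (kg·s⁻²·A⁻¹) · cd = kg⁻¹·m⁻⁸·s⁶·A³·cd³.

kg⁻¹·m⁻⁸·s⁶·A³·cd³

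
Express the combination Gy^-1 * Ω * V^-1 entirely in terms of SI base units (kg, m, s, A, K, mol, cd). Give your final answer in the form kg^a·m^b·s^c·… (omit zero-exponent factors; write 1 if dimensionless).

Gy = J/kg (absorbed dose = energy per mass),
    = m²·s⁻².
So Gy⁻¹ = m⁻²·s².
Ω = V/A (resistance = voltage per current),
    = kg·m²·s⁻³·A⁻².
V = W/A (potential = power per current),
    = kg·m²·s⁻³·A⁻¹.
So V⁻¹ = kg⁻¹·m⁻²·s³·A.
Combining: Gy⁻¹·Ω·V⁻¹ = (m⁻²·s²) · (kg·m²·s⁻³·A⁻²) · (kg⁻¹·m⁻²·s³·A) = m⁻²·s²·A⁻¹.

m⁻²·s²·A⁻¹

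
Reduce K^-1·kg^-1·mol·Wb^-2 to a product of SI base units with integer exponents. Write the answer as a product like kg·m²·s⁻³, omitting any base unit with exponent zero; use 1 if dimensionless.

Wb = V·s (flux: a volt is a weber per second),
    = kg·m²·s⁻²·A⁻¹.
So Wb⁻² = kg⁻²·m⁻⁴·s⁴·A².
Combining: K⁻¹·kg⁻¹·mol·Wb⁻² = K⁻¹ · kg⁻¹ · mol · (kg⁻²·m⁻⁴·s⁴·A²) = kg⁻³·m⁻⁴·s⁴·A²·K⁻¹·mol.

kg⁻³·m⁻⁴·s⁴·A²·K⁻¹·mol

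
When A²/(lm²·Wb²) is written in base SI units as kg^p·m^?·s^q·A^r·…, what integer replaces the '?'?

-4

lm = cd.
So lm⁻² = cd⁻².
Wb = kg·m²·s⁻²·A⁻¹.
So Wb⁻² = kg⁻²·m⁻⁴·s⁴·A².
Combining: lm⁻²·Wb⁻²·A² = cd⁻² · (kg⁻²·m⁻⁴·s⁴·A²) · A² = kg⁻²·m⁻⁴·s⁴·A⁴·cd⁻².
The exponent of m is -4.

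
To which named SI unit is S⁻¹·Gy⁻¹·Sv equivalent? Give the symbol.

Ω

S = kg⁻¹·m⁻²·s³·A².
So S⁻¹ = kg·m²·s⁻³·A⁻².
Gy = m²·s⁻².
So Gy⁻¹ = m⁻²·s².
Sv = m²·s⁻².
Combining: S⁻¹·Gy⁻¹·Sv = (kg·m²·s⁻³·A⁻²) · (m⁻²·s²) · (m²·s⁻²) = kg·m²·s⁻³·A⁻².
kg·m²·s⁻³·A⁻² is the base-SI form of the ohm.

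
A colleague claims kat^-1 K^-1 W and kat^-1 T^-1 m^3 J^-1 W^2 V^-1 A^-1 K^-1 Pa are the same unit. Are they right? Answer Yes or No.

Left side:
  kat = mol/s = s⁻¹·mol (catalytic activity).
  So kat⁻¹ = s·mol⁻¹.
  W = J/s (power = energy per time),
      = kg·m²·s⁻³.
  Combining: kat⁻¹·K⁻¹·W = (s·mol⁻¹) · K⁻¹ · (kg·m²·s⁻³) = kg·m²·s⁻²·K⁻¹·mol⁻¹.
Right side:
  kat = s⁻¹·mol.
  So kat⁻¹ = s·mol⁻¹.
  T = kg·s⁻²·A⁻¹.
  So T⁻¹ = kg⁻¹·s²·A.
  J = kg·m²·s⁻².
  So J⁻¹ = kg⁻¹·m⁻²·s².
  W = kg·m²·s⁻³.
  So W² = kg²·m⁴·s⁻⁶.
  V = kg·m²·s⁻³·A⁻¹.
  So V⁻¹ = kg⁻¹·m⁻²·s³·A.
  Pa = kg·m⁻¹·s⁻².
  Combining: kat⁻¹·T⁻¹·m³·J⁻¹·W²·V⁻¹·A⁻¹·K⁻¹·Pa = (s·mol⁻¹) · (kg⁻¹·s²·A) · m³ · (kg⁻¹·m⁻²·s²) · (kg²·m⁴·s⁻⁶) · (kg⁻¹·m⁻²·s³·A) · A⁻¹ · K⁻¹ · (kg·m⁻¹·s⁻²) = m²·A·K⁻¹·mol⁻¹.
Left is kg·m²·s⁻²·K⁻¹·mol⁻¹; right is m²·A·K⁻¹·mol⁻¹ — different.

No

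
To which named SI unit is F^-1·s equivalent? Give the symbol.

Ω

F = C/V (capacitance = charge per voltage),
    = A·s/(kg·m²·s⁻³·A⁻¹) (substituting C and V),
    = kg⁻¹·m⁻²·s⁴·A².
So F⁻¹ = kg·m²·s⁻⁴·A⁻².
Combining: F⁻¹·s = (kg·m²·s⁻⁴·A⁻²) · s = kg·m²·s⁻³·A⁻².
kg·m²·s⁻³·A⁻² is the base-SI form of the ohm.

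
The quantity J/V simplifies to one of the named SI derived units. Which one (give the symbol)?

C

J = kg·m²·s⁻².
V = kg·m²·s⁻³·A⁻¹.
So V⁻¹ = kg⁻¹·m⁻²·s³·A.
Combining: J·V⁻¹ = (kg·m²·s⁻²) · (kg⁻¹·m⁻²·s³·A) = s·A.
s·A is the base-SI form of the coulomb.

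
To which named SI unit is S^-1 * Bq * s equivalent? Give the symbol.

Ω

S = kg⁻¹·m⁻²·s³·A².
So S⁻¹ = kg·m²·s⁻³·A⁻².
Bq = s⁻¹.
Combining: S⁻¹·Bq·s = (kg·m²·s⁻³·A⁻²) · s⁻¹ · s = kg·m²·s⁻³·A⁻².
kg·m²·s⁻³·A⁻² is the base-SI form of the ohm.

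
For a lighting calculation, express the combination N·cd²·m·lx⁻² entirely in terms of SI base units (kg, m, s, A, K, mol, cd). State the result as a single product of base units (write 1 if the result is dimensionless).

N = kg·m·s⁻².
lx = m⁻²·cd.
So lx⁻² = m⁴·cd⁻².
Combining: N·cd²·m·lx⁻² = (kg·m·s⁻²) · cd² · m · (m⁴·cd⁻²) = kg·m⁶·s⁻².

kg·m⁶·s⁻²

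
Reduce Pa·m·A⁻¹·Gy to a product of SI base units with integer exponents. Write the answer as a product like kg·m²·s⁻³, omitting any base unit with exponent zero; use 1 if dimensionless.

kg·m²·s⁻⁴·A⁻¹

Pa = N/m² (pressure = force per area),
    = kg·m⁻¹·s⁻².
Gy = J/kg (absorbed dose = energy per mass),
    = m²·s⁻².
Combining: Pa·m·A⁻¹·Gy = (kg·m⁻¹·s⁻²) · m · A⁻¹ · (m²·s⁻²) = kg·m²·s⁻⁴·A⁻¹.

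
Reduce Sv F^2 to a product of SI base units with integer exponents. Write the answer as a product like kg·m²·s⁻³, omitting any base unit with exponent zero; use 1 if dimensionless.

Sv = J/kg (equivalent dose = energy per mass),
    = m²·s⁻².
F = C/V (capacitance = charge per voltage),
    = A·s/(kg·m²·s⁻³·A⁻¹) (substituting C and V),
    = kg⁻¹·m⁻²·s⁴·A².
So F² = kg⁻²·m⁻⁴·s⁸·A⁴.
Combining: Sv·F² = (m²·s⁻²) · (kg⁻²·m⁻⁴·s⁸·A⁴) = kg⁻²·m⁻²·s⁶·A⁴.

kg⁻²·m⁻²·s⁶·A⁴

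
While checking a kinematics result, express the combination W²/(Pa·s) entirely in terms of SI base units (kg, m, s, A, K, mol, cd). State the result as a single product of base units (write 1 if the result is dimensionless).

Pa = kg·m⁻¹·s⁻².
So Pa⁻¹ = kg⁻¹·m·s².
W = kg·m²·s⁻³.
So W² = kg²·m⁴·s⁻⁶.
Combining: Pa⁻¹·W²·s⁻¹ = (kg⁻¹·m·s²) · (kg²·m⁴·s⁻⁶) · s⁻¹ = kg·m⁵·s⁻⁵.

kg·m⁵·s⁻⁵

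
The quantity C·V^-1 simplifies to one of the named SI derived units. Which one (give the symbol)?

F

C = A·s = s·A (charge = current × time).
V = W/A (potential = power per current),
    = kg·m²·s⁻³·A⁻¹.
So V⁻¹ = kg⁻¹·m⁻²·s³·A.
Combining: C·V⁻¹ = (s·A) · (kg⁻¹·m⁻²·s³·A) = kg⁻¹·m⁻²·s⁴·A².
kg⁻¹·m⁻²·s⁴·A² is the base-SI form of the farad.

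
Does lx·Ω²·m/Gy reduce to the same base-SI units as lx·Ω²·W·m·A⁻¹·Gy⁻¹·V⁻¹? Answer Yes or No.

Left side:
  lx = lm/m² (illuminance = luminous flux per area),
      = m⁻²·cd.
  Ω = V/A (resistance = voltage per current),
      = kg·m²·s⁻³·A⁻².
  So Ω² = kg²·m⁴·s⁻⁶·A⁻⁴.
  Gy = J/kg (absorbed dose = energy per mass),
      = m²·s⁻².
  So Gy⁻¹ = m⁻²·s².
  Combining: lx·Ω²·Gy⁻¹·m = (m⁻²·cd) · (kg²·m⁴·s⁻⁶·A⁻⁴) · (m⁻²·s²) · m = kg²·m·s⁻⁴·A⁻⁴·cd.
Right side:
  lx = m⁻²·cd.
  Ω = kg·m²·s⁻³·A⁻².
  So Ω² = kg²·m⁴·s⁻⁶·A⁻⁴.
  W = kg·m²·s⁻³.
  Gy = m²·s⁻².
  So Gy⁻¹ = m⁻²·s².
  V = kg·m²·s⁻³·A⁻¹.
  So V⁻¹ = kg⁻¹·m⁻²·s³·A.
  Combining: lx·Ω²·W·m·A⁻¹·Gy⁻¹·V⁻¹ = (m⁻²·cd) · (kg²·m⁴·s⁻⁶·A⁻⁴) · (kg·m²·s⁻³) · m · A⁻¹ · (m⁻²·s²) · (kg⁻¹·m⁻²·s³·A) = kg²·m·s⁻⁴·A⁻⁴·cd.
Both reduce to kg²·m·s⁻⁴·A⁻⁴·cd.

Yes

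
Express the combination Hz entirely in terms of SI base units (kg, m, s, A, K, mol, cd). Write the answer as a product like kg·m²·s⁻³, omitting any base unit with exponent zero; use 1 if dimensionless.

Hz = s⁻¹.

s⁻¹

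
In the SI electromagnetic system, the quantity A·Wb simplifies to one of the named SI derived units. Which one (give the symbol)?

J

Wb = V·s (flux: a volt is a weber per second),
    = kg·m²·s⁻²·A⁻¹.
Combining: A·Wb = A · (kg·m²·s⁻²·A⁻¹) = kg·m²·s⁻².
kg·m²·s⁻² is the base-SI form of the joule.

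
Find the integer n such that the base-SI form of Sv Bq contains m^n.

2

Sv = m²·s⁻².
Bq = s⁻¹.
Combining: Sv·Bq = (m²·s⁻²) · s⁻¹ = m²·s⁻³.
The exponent of m is 2.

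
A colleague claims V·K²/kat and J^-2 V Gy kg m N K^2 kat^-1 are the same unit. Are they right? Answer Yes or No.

Left side:
  V = W/A (potential = power per current),
      = kg·m²·s⁻³·A⁻¹.
  kat = mol/s = s⁻¹·mol (catalytic activity).
  So kat⁻¹ = s·mol⁻¹.
  Combining: V·K²·kat⁻¹ = (kg·m²·s⁻³·A⁻¹) · K² · (s·mol⁻¹) = kg·m²·s⁻²·A⁻¹·K²·mol⁻¹.
Right side:
  J = kg·m²·s⁻².
  So J⁻² = kg⁻²·m⁻⁴·s⁴.
  V = kg·m²·s⁻³·A⁻¹.
  Gy = m²·s⁻².
  N = kg·m·s⁻².
  kat = s⁻¹·mol.
  So kat⁻¹ = s·mol⁻¹.
  Combining: J⁻²·V·Gy·kg·m·N·K²·kat⁻¹ = (kg⁻²·m⁻⁴·s⁴) · (kg·m²·s⁻³·A⁻¹) · (m²·s⁻²) · kg · m · (kg·m·s⁻²) · K² · (s·mol⁻¹) = kg·m²·s⁻²·A⁻¹·K²·mol⁻¹.
Both reduce to kg·m²·s⁻²·A⁻¹·K²·mol⁻¹.

Yes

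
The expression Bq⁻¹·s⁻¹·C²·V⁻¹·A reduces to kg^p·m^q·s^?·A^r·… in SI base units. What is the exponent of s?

5

Bq = s⁻¹.
So Bq⁻¹ = s.
C = s·A.
So C² = s²·A².
V = kg·m²·s⁻³·A⁻¹.
So V⁻¹ = kg⁻¹·m⁻²·s³·A.
Combining: Bq⁻¹·s⁻¹·C²·V⁻¹·A = s · s⁻¹ · (s²·A²) · (kg⁻¹·m⁻²·s³·A) · A = kg⁻¹·m⁻²·s⁵·A⁴.
The exponent of s is 5.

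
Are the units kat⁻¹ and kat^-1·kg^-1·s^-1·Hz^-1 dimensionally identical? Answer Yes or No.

No

Left side:
  kat = mol/s = s⁻¹·mol (catalytic activity).
  So kat⁻¹ = s·mol⁻¹.
Right side:
  kat = mol/s = s⁻¹·mol (catalytic activity).
  So kat⁻¹ = s·mol⁻¹.
  Hz = 1/s = s⁻¹ (frequency is cycles per second).
  So Hz⁻¹ = s.
  Combining: kat⁻¹·kg⁻¹·s⁻¹·Hz⁻¹ = (s·mol⁻¹) · kg⁻¹ · s⁻¹ · s = kg⁻¹·s·mol⁻¹.
Left is s·mol⁻¹; right is kg⁻¹·s·mol⁻¹ — different.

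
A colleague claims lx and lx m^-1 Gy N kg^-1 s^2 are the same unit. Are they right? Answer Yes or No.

Left side:
  lx = lm/m² (illuminance = luminous flux per area),
      = m⁻²·cd.
Right side:
  lx = lm/m² (illuminance = luminous flux per area),
      = m⁻²·cd.
  Gy = J/kg (absorbed dose = energy per mass),
      = m²·s⁻².
  N = kg·m/s² = kg·m·s⁻² (force = mass × acceleration).
  Combining: lx·m⁻¹·Gy·N·kg⁻¹·s² = (m⁻²·cd) · m⁻¹ · (m²·s⁻²) · (kg·m·s⁻²) · kg⁻¹ · s² = s⁻²·cd.
Left is m⁻²·cd; right is s⁻²·cd — different.

No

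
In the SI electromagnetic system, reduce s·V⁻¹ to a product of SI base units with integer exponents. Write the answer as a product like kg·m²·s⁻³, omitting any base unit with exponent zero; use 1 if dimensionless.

kg⁻¹·m⁻²·s⁴·A

V = W/A (potential = power per current),
    = kg·m²·s⁻³·A⁻¹.
So V⁻¹ = kg⁻¹·m⁻²·s³·A.
Combining: s·V⁻¹ = s · (kg⁻¹·m⁻²·s³·A) = kg⁻¹·m⁻²·s⁴·A.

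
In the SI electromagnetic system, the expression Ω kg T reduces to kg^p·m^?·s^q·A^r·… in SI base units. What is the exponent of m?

2

Ω = kg·m²·s⁻³·A⁻².
T = kg·s⁻²·A⁻¹.
Combining: Ω·kg·T = (kg·m²·s⁻³·A⁻²) · kg · (kg·s⁻²·A⁻¹) = kg³·m²·s⁻⁵·A⁻³.
The exponent of m is 2.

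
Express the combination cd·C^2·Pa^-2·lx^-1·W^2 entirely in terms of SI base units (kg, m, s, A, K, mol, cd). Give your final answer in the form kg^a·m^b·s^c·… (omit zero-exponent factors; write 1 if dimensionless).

C = A·s = s·A (charge = current × time).
So C² = s²·A².
Pa = N/m² (pressure = force per area),
    = kg·m⁻¹·s⁻².
So Pa⁻² = kg⁻²·m²·s⁴.
lx = lm/m² (illuminance = luminous flux per area),
    = m⁻²·cd.
So lx⁻¹ = m²·cd⁻¹.
W = J/s (power = energy per time),
    = kg·m²·s⁻³.
So W² = kg²·m⁴·s⁻⁶.
Combining: cd·C²·Pa⁻²·lx⁻¹·W² = cd · (s²·A²) · (kg⁻²·m²·s⁴) · (m²·cd⁻¹) · (kg²·m⁴·s⁻⁶) = m⁸·A².

m⁸·A²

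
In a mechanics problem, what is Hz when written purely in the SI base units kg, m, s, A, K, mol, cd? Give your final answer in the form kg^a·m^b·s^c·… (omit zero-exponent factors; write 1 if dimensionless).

s⁻¹

Hz = 1/s = s⁻¹ (frequency is cycles per second).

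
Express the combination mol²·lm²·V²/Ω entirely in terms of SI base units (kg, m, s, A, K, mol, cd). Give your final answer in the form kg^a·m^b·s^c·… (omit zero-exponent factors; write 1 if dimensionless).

lm = cd.
So lm² = cd².
Ω = kg·m²·s⁻³·A⁻².
So Ω⁻¹ = kg⁻¹·m⁻²·s³·A².
V = kg·m²·s⁻³·A⁻¹.
So V² = kg²·m⁴·s⁻⁶·A⁻².
Combining: mol²·lm²·Ω⁻¹·V² = mol² · cd² · (kg⁻¹·m⁻²·s³·A²) · (kg²·m⁴·s⁻⁶·A⁻²) = kg·m²·s⁻³·mol²·cd².

kg·m²·s⁻³·mol²·cd²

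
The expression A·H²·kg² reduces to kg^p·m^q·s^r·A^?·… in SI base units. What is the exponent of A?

H = Wb/A (inductance = flux per current),
    = kg·m²·s⁻²·A⁻².
So H² = kg²·m⁴·s⁻⁴·A⁻⁴.
Combining: A·H²·kg² = A · (kg²·m⁴·s⁻⁴·A⁻⁴) · kg² = kg⁴·m⁴·s⁻⁴·A⁻³.
The exponent of A is -3.

-3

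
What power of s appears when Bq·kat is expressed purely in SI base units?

-2

Bq = 1/s = s⁻¹ (activity is decays per second).
kat = mol/s = s⁻¹·mol (catalytic activity).
Combining: Bq·kat = s⁻¹ · (s⁻¹·mol) = s⁻²·mol.
The exponent of s is -2.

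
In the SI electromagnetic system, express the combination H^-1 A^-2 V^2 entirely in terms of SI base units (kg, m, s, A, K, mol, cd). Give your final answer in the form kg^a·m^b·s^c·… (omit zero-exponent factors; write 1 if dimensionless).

kg·m²·s⁻⁴·A⁻²

H = kg·m²·s⁻²·A⁻².
So H⁻¹ = kg⁻¹·m⁻²·s²·A².
V = kg·m²·s⁻³·A⁻¹.
So V² = kg²·m⁴·s⁻⁶·A⁻².
Combining: H⁻¹·A⁻²·V² = (kg⁻¹·m⁻²·s²·A²) · A⁻² · (kg²·m⁴·s⁻⁶·A⁻²) = kg·m²·s⁻⁴·A⁻².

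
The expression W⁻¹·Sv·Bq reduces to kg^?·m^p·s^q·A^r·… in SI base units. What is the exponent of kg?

W = J/s (power = energy per time),
    = kg·m²·s⁻³.
So W⁻¹ = kg⁻¹·m⁻²·s³.
Sv = J/kg (equivalent dose = energy per mass),
    = m²·s⁻².
Bq = 1/s = s⁻¹ (activity is decays per second).
Combining: W⁻¹·Sv·Bq = (kg⁻¹·m⁻²·s³) · (m²·s⁻²) · s⁻¹ = kg⁻¹.
The exponent of kg is -1.

-1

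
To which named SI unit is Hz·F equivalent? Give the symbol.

Hz = s⁻¹.
F = kg⁻¹·m⁻²·s⁴·A².
Combining: Hz·F = s⁻¹ · (kg⁻¹·m⁻²·s⁴·A²) = kg⁻¹·m⁻²·s³·A².
kg⁻¹·m⁻²·s³·A² is the base-SI form of the siemens.

S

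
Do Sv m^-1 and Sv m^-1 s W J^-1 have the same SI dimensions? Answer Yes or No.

Yes

Left side:
  Sv = J/kg (equivalent dose = energy per mass),
      = m²·s⁻².
  Combining: Sv·m⁻¹ = (m²·s⁻²) · m⁻¹ = m·s⁻².
Right side:
  Sv = m²·s⁻².
  W = kg·m²·s⁻³.
  J = kg·m²·s⁻².
  So J⁻¹ = kg⁻¹·m⁻²·s².
  Combining: Sv·m⁻¹·s·W·J⁻¹ = (m²·s⁻²) · m⁻¹ · s · (kg·m²·s⁻³) · (kg⁻¹·m⁻²·s²) = m·s⁻².
Both reduce to m·s⁻².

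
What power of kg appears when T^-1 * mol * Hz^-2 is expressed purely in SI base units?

-1

T = kg·s⁻²·A⁻¹.
So T⁻¹ = kg⁻¹·s²·A.
Hz = s⁻¹.
So Hz⁻² = s².
Combining: T⁻¹·mol·Hz⁻² = (kg⁻¹·s²·A) · mol · s² = kg⁻¹·s⁴·A·mol.
The exponent of kg is -1.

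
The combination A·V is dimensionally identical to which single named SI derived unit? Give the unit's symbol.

V = W/A (potential = power per current),
    = kg·m²·s⁻³·A⁻¹.
Combining: A·V = A · (kg·m²·s⁻³·A⁻¹) = kg·m²·s⁻³.
kg·m²·s⁻³ is the base-SI form of the watt.

W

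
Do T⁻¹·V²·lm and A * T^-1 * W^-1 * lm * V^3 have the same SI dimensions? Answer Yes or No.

Left side:
  T = Wb/m² (flux density = flux per area),
      = kg·s⁻²·A⁻¹.
  So T⁻¹ = kg⁻¹·s²·A.
  V = W/A (potential = power per current),
      = kg·m²·s⁻³·A⁻¹.
  So V² = kg²·m⁴·s⁻⁶·A⁻².
  lm = cd·sr = cd (luminous flux; sr is dimensionless).
  Combining: T⁻¹·V²·lm = (kg⁻¹·s²·A) · (kg²·m⁴·s⁻⁶·A⁻²) · cd = kg·m⁴·s⁻⁴·A⁻¹·cd.
Right side:
  T = Wb/m² (flux density = flux per area),
      = kg·s⁻²·A⁻¹.
  So T⁻¹ = kg⁻¹·s²·A.
  W = J/s (power = energy per time),
      = kg·m²·s⁻³.
  So W⁻¹ = kg⁻¹·m⁻²·s³.
  lm = cd·sr = cd (luminous flux; sr is dimensionless).
  V = W/A (potential = power per current),
      = kg·m²·s⁻³·A⁻¹.
  So V³ = kg³·m⁶·s⁻⁹·A⁻³.
  Combining: A·T⁻¹·W⁻¹·lm·V³ = A · (kg⁻¹·s²·A) · (kg⁻¹·m⁻²·s³) · cd · (kg³·m⁶·s⁻⁹·A⁻³) = kg·m⁴·s⁻⁴·A⁻¹·cd.
Both reduce to kg·m⁴·s⁻⁴·A⁻¹·cd.

Yes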